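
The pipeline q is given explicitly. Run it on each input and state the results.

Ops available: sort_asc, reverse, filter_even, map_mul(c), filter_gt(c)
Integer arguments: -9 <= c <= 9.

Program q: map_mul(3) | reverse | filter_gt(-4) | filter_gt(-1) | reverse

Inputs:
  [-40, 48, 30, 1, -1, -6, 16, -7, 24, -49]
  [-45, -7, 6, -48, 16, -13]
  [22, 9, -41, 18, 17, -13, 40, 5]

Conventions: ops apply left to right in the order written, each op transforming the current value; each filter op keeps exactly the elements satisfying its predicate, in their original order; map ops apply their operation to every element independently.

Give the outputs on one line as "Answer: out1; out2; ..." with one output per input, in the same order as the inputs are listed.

[144, 90, 3, 48, 72]; [18, 48]; [66, 27, 54, 51, 120, 15]

Execution, op by op:
  [-40, 48, 30, 1, -1, -6, 16, -7, 24, -49] -> [-120, 144, 90, 3, -3, -18, 48, -21, 72, -147] -> [-147, 72, -21, 48, -18, -3, 3, 90, 144, -120] -> [72, 48, -3, 3, 90, 144] -> [72, 48, 3, 90, 144] -> [144, 90, 3, 48, 72]
  [-45, -7, 6, -48, 16, -13] -> [-135, -21, 18, -144, 48, -39] -> [-39, 48, -144, 18, -21, -135] -> [48, 18] -> [48, 18] -> [18, 48]
  [22, 9, -41, 18, 17, -13, 40, 5] -> [66, 27, -123, 54, 51, -39, 120, 15] -> [15, 120, -39, 51, 54, -123, 27, 66] -> [15, 120, 51, 54, 27, 66] -> [15, 120, 51, 54, 27, 66] -> [66, 27, 54, 51, 120, 15]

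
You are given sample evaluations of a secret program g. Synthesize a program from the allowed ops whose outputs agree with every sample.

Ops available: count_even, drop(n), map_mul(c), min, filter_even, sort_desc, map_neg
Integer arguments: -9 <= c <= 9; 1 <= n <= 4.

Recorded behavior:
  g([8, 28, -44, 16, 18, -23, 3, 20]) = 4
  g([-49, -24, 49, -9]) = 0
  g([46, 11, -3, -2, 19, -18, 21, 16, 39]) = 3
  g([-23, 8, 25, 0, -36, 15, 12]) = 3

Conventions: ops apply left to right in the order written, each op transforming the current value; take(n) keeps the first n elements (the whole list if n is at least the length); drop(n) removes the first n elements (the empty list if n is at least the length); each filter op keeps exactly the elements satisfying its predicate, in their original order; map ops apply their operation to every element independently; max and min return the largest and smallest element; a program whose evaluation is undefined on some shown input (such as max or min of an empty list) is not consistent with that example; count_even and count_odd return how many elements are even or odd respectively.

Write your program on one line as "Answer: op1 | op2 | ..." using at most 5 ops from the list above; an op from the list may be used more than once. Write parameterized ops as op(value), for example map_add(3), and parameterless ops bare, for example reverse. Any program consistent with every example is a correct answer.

drop(2) | map_mul(9) | map_mul(9) | count_even

Check, running the answer program on each example:
  [8, 28, -44, 16, 18, -23, 3, 20] -> [-44, 16, 18, -23, 3, 20] -> [-396, 144, 162, -207, 27, 180] -> [-3564, 1296, 1458, -1863, 243, 1620] -> 4
  [-49, -24, 49, -9] -> [49, -9] -> [441, -81] -> [3969, -729] -> 0
  [46, 11, -3, -2, 19, -18, 21, 16, 39] -> [-3, -2, 19, -18, 21, 16, 39] -> [-27, -18, 171, -162, 189, 144, 351] -> [-243, -162, 1539, -1458, 1701, 1296, 3159] -> 3
  [-23, 8, 25, 0, -36, 15, 12] -> [25, 0, -36, 15, 12] -> [225, 0, -324, 135, 108] -> [2025, 0, -2916, 1215, 972] -> 3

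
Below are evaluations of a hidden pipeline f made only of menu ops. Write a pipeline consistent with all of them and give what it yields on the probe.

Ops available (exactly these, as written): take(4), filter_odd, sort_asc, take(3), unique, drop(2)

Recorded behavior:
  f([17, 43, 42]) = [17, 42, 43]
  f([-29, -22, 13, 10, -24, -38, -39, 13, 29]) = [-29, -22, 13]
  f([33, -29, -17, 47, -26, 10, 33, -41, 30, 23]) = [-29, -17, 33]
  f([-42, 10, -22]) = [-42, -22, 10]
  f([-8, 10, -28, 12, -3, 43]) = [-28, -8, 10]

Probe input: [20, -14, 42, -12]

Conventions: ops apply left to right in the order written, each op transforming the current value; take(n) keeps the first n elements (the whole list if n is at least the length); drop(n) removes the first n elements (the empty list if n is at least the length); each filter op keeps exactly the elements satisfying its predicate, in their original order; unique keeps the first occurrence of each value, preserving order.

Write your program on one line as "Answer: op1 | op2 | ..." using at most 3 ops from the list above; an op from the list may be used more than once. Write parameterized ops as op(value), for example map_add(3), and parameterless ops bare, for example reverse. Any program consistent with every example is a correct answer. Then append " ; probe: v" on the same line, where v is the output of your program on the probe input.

take(3) | sort_asc ; probe: [-14, 20, 42]

Check, running the answer program on each example:
  [17, 43, 42] -> [17, 43, 42] -> [17, 42, 43]
  [-29, -22, 13, 10, -24, -38, -39, 13, 29] -> [-29, -22, 13] -> [-29, -22, 13]
  [33, -29, -17, 47, -26, 10, 33, -41, 30, 23] -> [33, -29, -17] -> [-29, -17, 33]
  [-42, 10, -22] -> [-42, 10, -22] -> [-42, -22, 10]
  [-8, 10, -28, 12, -3, 43] -> [-8, 10, -28] -> [-28, -8, 10]
  probe: [20, -14, 42, -12] -> [20, -14, 42] -> [-14, 20, 42]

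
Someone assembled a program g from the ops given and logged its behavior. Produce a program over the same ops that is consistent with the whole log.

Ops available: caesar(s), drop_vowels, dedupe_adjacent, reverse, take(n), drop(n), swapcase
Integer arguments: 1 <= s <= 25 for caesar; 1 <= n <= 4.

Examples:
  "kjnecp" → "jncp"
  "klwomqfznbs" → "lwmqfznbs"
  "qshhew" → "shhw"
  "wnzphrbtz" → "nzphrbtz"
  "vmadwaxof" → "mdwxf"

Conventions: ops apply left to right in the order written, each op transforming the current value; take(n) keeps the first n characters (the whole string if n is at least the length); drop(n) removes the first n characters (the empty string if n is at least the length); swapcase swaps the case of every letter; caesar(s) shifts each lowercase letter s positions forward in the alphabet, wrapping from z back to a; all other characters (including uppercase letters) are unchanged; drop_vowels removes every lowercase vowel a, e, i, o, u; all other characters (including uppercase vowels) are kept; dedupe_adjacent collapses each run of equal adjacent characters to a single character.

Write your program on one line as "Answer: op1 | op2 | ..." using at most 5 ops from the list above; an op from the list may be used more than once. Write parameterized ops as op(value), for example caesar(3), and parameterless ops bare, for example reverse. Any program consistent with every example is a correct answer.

reverse | drop_vowels | reverse | drop(1)

Check, running the answer program on each example:
  "kjnecp" -> "pcenjk" -> "pcnjk" -> "kjncp" -> "jncp"
  "klwomqfznbs" -> "sbnzfqmowlk" -> "sbnzfqmwlk" -> "klwmqfznbs" -> "lwmqfznbs"
  "qshhew" -> "wehhsq" -> "whhsq" -> "qshhw" -> "shhw"
  "wnzphrbtz" -> "ztbrhpznw" -> "ztbrhpznw" -> "wnzphrbtz" -> "nzphrbtz"
  "vmadwaxof" -> "foxawdamv" -> "fxwdmv" -> "vmdwxf" -> "mdwxf"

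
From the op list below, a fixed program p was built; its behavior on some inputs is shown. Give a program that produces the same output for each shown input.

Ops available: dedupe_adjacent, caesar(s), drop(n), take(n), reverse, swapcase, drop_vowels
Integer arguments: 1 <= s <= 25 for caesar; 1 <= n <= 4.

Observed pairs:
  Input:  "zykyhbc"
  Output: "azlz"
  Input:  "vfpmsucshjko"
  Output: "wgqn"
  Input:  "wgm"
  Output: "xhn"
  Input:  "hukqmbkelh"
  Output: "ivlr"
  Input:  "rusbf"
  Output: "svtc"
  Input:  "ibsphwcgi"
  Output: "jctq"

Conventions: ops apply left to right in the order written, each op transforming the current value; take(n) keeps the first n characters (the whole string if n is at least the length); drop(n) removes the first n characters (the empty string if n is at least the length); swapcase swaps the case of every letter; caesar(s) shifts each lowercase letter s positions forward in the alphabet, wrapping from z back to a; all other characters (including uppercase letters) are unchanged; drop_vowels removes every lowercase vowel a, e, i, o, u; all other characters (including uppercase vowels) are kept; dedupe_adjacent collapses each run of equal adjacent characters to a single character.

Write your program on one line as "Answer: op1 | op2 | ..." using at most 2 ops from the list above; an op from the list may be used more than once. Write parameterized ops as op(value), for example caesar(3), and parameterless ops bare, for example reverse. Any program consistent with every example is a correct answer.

caesar(1) | take(4)

Check, running the answer program on each example:
  "zykyhbc" -> "azlzicd" -> "azlz"
  "vfpmsucshjko" -> "wgqntvdtiklp" -> "wgqn"
  "wgm" -> "xhn" -> "xhn"
  "hukqmbkelh" -> "ivlrnclfmi" -> "ivlr"
  "rusbf" -> "svtcg" -> "svtc"
  "ibsphwcgi" -> "jctqixdhj" -> "jctq"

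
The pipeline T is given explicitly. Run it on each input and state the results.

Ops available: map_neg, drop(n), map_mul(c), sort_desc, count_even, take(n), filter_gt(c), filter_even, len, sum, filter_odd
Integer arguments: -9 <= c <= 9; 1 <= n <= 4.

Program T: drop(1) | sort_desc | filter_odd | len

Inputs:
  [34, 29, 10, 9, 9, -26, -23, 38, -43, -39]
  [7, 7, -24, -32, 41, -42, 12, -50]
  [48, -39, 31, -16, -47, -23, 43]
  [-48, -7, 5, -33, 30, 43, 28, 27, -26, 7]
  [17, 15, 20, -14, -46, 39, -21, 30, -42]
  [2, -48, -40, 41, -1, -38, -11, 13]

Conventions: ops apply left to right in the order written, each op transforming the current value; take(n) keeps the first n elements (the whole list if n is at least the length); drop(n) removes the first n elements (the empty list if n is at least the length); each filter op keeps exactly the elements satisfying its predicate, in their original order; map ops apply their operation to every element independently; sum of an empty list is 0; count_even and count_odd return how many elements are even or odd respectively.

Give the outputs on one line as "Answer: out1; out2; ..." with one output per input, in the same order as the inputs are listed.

6; 2; 5; 6; 3; 4

Execution, op by op:
  [34, 29, 10, 9, 9, -26, -23, 38, -43, -39] -> [29, 10, 9, 9, -26, -23, 38, -43, -39] -> [38, 29, 10, 9, 9, -23, -26, -39, -43] -> [29, 9, 9, -23, -39, -43] -> 6
  [7, 7, -24, -32, 41, -42, 12, -50] -> [7, -24, -32, 41, -42, 12, -50] -> [41, 12, 7, -24, -32, -42, -50] -> [41, 7] -> 2
  [48, -39, 31, -16, -47, -23, 43] -> [-39, 31, -16, -47, -23, 43] -> [43, 31, -16, -23, -39, -47] -> [43, 31, -23, -39, -47] -> 5
  [-48, -7, 5, -33, 30, 43, 28, 27, -26, 7] -> [-7, 5, -33, 30, 43, 28, 27, -26, 7] -> [43, 30, 28, 27, 7, 5, -7, -26, -33] -> [43, 27, 7, 5, -7, -33] -> 6
  [17, 15, 20, -14, -46, 39, -21, 30, -42] -> [15, 20, -14, -46, 39, -21, 30, -42] -> [39, 30, 20, 15, -14, -21, -42, -46] -> [39, 15, -21] -> 3
  [2, -48, -40, 41, -1, -38, -11, 13] -> [-48, -40, 41, -1, -38, -11, 13] -> [41, 13, -1, -11, -38, -40, -48] -> [41, 13, -1, -11] -> 4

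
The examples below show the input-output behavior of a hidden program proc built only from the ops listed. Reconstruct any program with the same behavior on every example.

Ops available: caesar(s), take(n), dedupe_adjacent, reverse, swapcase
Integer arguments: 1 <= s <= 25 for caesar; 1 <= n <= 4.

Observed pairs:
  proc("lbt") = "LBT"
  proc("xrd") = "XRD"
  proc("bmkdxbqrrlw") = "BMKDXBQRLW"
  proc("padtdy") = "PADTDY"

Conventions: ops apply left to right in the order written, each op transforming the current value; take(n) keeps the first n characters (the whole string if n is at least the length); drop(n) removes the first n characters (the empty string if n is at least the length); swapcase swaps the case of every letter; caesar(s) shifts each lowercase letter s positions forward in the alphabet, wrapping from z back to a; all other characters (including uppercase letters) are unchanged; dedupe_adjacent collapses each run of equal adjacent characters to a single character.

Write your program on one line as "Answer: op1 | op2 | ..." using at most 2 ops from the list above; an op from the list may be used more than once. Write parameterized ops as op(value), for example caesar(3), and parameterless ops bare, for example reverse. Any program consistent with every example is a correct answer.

swapcase | dedupe_adjacent

Check, running the answer program on each example:
  "lbt" -> "LBT" -> "LBT"
  "xrd" -> "XRD" -> "XRD"
  "bmkdxbqrrlw" -> "BMKDXBQRRLW" -> "BMKDXBQRLW"
  "padtdy" -> "PADTDY" -> "PADTDY"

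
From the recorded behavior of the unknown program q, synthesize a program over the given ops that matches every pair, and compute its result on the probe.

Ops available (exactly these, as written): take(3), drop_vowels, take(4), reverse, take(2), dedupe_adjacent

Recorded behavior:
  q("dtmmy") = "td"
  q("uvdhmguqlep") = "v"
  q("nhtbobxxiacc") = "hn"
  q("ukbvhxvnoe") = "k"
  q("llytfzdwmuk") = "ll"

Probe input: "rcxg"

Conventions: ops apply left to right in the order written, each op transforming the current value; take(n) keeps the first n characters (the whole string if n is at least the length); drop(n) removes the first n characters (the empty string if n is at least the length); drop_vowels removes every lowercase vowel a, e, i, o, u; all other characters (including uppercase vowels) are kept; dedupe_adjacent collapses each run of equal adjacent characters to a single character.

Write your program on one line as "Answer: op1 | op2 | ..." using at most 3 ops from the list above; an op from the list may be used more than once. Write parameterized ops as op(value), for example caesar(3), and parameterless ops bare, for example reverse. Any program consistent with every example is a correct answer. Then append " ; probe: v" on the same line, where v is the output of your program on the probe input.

take(2) | drop_vowels | reverse ; probe: "cr"

Check, running the answer program on each example:
  "dtmmy" -> "dt" -> "dt" -> "td"
  "uvdhmguqlep" -> "uv" -> "v" -> "v"
  "nhtbobxxiacc" -> "nh" -> "nh" -> "hn"
  "ukbvhxvnoe" -> "uk" -> "k" -> "k"
  "llytfzdwmuk" -> "ll" -> "ll" -> "ll"
  probe: "rcxg" -> "rc" -> "rc" -> "cr"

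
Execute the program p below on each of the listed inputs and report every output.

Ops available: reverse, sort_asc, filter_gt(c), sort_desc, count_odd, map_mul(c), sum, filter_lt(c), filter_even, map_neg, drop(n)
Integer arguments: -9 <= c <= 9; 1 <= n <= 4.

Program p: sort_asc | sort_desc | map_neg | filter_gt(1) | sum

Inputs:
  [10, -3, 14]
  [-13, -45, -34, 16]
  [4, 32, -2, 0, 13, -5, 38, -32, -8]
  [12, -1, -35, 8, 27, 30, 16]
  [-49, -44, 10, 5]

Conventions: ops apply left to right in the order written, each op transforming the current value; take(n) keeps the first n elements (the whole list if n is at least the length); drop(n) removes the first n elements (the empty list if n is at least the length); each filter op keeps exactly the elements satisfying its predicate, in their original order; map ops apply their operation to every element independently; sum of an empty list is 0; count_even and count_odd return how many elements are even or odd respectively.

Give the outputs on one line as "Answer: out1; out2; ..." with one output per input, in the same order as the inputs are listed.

Execution, op by op:
  [10, -3, 14] -> [-3, 10, 14] -> [14, 10, -3] -> [-14, -10, 3] -> [3] -> 3
  [-13, -45, -34, 16] -> [-45, -34, -13, 16] -> [16, -13, -34, -45] -> [-16, 13, 34, 45] -> [13, 34, 45] -> 92
  [4, 32, -2, 0, 13, -5, 38, -32, -8] -> [-32, -8, -5, -2, 0, 4, 13, 32, 38] -> [38, 32, 13, 4, 0, -2, -5, -8, -32] -> [-38, -32, -13, -4, 0, 2, 5, 8, 32] -> [2, 5, 8, 32] -> 47
  [12, -1, -35, 8, 27, 30, 16] -> [-35, -1, 8, 12, 16, 27, 30] -> [30, 27, 16, 12, 8, -1, -35] -> [-30, -27, -16, -12, -8, 1, 35] -> [35] -> 35
  [-49, -44, 10, 5] -> [-49, -44, 5, 10] -> [10, 5, -44, -49] -> [-10, -5, 44, 49] -> [44, 49] -> 93

3; 92; 47; 35; 93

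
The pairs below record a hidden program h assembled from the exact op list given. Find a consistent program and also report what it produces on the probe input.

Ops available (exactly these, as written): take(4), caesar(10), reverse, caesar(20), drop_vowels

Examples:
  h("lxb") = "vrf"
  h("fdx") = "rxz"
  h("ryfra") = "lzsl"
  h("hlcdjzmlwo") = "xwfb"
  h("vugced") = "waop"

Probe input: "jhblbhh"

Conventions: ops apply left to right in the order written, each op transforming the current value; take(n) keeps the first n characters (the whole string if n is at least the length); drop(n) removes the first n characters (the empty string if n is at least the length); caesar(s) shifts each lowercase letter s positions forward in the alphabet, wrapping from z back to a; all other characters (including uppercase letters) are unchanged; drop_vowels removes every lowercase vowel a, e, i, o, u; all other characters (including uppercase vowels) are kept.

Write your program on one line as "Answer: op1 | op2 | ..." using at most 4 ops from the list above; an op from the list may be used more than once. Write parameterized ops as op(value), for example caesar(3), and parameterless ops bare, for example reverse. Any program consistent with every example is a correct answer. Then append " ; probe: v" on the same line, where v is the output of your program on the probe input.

take(4) | reverse | caesar(20) ; probe: "fvbd"

Check, running the answer program on each example:
  "lxb" -> "lxb" -> "bxl" -> "vrf"
  "fdx" -> "fdx" -> "xdf" -> "rxz"
  "ryfra" -> "ryfr" -> "rfyr" -> "lzsl"
  "hlcdjzmlwo" -> "hlcd" -> "dclh" -> "xwfb"
  "vugced" -> "vugc" -> "cguv" -> "waop"
  probe: "jhblbhh" -> "jhbl" -> "lbhj" -> "fvbd"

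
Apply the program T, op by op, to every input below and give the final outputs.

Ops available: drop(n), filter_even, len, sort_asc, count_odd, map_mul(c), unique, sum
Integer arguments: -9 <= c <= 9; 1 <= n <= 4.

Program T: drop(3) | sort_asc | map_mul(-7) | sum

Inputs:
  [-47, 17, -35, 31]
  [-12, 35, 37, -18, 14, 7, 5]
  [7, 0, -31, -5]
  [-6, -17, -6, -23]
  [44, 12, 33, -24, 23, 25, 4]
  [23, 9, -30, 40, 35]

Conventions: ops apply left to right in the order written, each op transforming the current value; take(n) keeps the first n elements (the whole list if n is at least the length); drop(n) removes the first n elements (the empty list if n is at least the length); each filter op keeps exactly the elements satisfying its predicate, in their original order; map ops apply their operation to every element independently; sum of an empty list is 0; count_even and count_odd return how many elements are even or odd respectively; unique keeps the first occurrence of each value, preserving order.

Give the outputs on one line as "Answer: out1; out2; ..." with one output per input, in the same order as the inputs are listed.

Execution, op by op:
  [-47, 17, -35, 31] -> [31] -> [31] -> [-217] -> -217
  [-12, 35, 37, -18, 14, 7, 5] -> [-18, 14, 7, 5] -> [-18, 5, 7, 14] -> [126, -35, -49, -98] -> -56
  [7, 0, -31, -5] -> [-5] -> [-5] -> [35] -> 35
  [-6, -17, -6, -23] -> [-23] -> [-23] -> [161] -> 161
  [44, 12, 33, -24, 23, 25, 4] -> [-24, 23, 25, 4] -> [-24, 4, 23, 25] -> [168, -28, -161, -175] -> -196
  [23, 9, -30, 40, 35] -> [40, 35] -> [35, 40] -> [-245, -280] -> -525

-217; -56; 35; 161; -196; -525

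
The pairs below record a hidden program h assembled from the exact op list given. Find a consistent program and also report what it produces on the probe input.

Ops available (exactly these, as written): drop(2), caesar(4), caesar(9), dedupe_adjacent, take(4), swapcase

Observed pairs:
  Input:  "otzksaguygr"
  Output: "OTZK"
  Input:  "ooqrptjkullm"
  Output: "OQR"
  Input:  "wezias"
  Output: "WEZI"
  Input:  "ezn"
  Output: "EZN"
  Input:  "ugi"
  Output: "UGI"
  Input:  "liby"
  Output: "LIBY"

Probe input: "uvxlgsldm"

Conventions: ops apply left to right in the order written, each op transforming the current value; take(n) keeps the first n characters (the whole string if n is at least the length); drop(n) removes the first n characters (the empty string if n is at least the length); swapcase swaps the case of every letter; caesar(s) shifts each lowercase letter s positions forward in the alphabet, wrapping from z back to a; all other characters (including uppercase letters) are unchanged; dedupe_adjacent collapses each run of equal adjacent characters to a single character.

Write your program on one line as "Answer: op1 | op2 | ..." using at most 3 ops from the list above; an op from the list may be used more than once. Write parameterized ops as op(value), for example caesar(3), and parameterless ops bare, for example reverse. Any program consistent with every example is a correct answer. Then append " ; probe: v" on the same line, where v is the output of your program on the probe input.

swapcase | take(4) | dedupe_adjacent ; probe: "UVXL"

Check, running the answer program on each example:
  "otzksaguygr" -> "OTZKSAGUYGR" -> "OTZK" -> "OTZK"
  "ooqrptjkullm" -> "OOQRPTJKULLM" -> "OOQR" -> "OQR"
  "wezias" -> "WEZIAS" -> "WEZI" -> "WEZI"
  "ezn" -> "EZN" -> "EZN" -> "EZN"
  "ugi" -> "UGI" -> "UGI" -> "UGI"
  "liby" -> "LIBY" -> "LIBY" -> "LIBY"
  probe: "uvxlgsldm" -> "UVXLGSLDM" -> "UVXL" -> "UVXL"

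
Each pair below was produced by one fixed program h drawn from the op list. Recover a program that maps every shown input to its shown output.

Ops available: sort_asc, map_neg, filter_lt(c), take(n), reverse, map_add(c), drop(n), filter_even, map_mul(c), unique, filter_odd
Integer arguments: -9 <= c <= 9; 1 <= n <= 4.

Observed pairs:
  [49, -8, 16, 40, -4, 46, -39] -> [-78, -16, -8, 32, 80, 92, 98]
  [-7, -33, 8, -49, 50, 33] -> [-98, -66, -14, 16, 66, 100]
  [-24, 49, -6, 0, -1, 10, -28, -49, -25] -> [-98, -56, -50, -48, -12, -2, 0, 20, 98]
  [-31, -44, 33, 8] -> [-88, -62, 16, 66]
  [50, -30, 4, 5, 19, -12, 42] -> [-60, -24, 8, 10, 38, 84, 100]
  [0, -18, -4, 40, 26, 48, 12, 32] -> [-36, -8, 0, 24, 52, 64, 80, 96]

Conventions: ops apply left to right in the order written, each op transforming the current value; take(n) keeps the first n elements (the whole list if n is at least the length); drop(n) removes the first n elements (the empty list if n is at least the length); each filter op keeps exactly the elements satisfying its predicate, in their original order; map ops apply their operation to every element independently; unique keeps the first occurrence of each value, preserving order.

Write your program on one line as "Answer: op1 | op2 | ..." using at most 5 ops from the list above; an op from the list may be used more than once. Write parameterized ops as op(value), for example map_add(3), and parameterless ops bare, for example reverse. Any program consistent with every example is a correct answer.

reverse | map_mul(2) | reverse | sort_asc

Check, running the answer program on each example:
  [49, -8, 16, 40, -4, 46, -39] -> [-39, 46, -4, 40, 16, -8, 49] -> [-78, 92, -8, 80, 32, -16, 98] -> [98, -16, 32, 80, -8, 92, -78] -> [-78, -16, -8, 32, 80, 92, 98]
  [-7, -33, 8, -49, 50, 33] -> [33, 50, -49, 8, -33, -7] -> [66, 100, -98, 16, -66, -14] -> [-14, -66, 16, -98, 100, 66] -> [-98, -66, -14, 16, 66, 100]
  [-24, 49, -6, 0, -1, 10, -28, -49, -25] -> [-25, -49, -28, 10, -1, 0, -6, 49, -24] -> [-50, -98, -56, 20, -2, 0, -12, 98, -48] -> [-48, 98, -12, 0, -2, 20, -56, -98, -50] -> [-98, -56, -50, -48, -12, -2, 0, 20, 98]
  [-31, -44, 33, 8] -> [8, 33, -44, -31] -> [16, 66, -88, -62] -> [-62, -88, 66, 16] -> [-88, -62, 16, 66]
  [50, -30, 4, 5, 19, -12, 42] -> [42, -12, 19, 5, 4, -30, 50] -> [84, -24, 38, 10, 8, -60, 100] -> [100, -60, 8, 10, 38, -24, 84] -> [-60, -24, 8, 10, 38, 84, 100]
  [0, -18, -4, 40, 26, 48, 12, 32] -> [32, 12, 48, 26, 40, -4, -18, 0] -> [64, 24, 96, 52, 80, -8, -36, 0] -> [0, -36, -8, 80, 52, 96, 24, 64] -> [-36, -8, 0, 24, 52, 64, 80, 96]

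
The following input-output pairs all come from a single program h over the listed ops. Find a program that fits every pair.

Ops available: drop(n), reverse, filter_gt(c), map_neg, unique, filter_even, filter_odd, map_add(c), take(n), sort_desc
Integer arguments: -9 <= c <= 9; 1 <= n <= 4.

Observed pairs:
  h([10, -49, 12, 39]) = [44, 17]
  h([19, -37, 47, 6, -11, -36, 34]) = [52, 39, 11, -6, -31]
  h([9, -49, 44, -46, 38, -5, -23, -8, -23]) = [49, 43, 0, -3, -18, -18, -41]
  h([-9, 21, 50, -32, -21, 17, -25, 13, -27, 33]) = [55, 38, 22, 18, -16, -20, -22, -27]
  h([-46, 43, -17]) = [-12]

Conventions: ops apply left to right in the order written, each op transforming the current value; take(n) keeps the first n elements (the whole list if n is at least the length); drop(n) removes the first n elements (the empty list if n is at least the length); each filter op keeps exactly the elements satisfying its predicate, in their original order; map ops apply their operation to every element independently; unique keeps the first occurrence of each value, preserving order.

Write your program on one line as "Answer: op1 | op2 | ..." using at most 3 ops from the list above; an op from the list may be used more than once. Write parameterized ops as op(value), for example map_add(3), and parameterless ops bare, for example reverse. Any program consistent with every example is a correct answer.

drop(2) | map_add(5) | sort_desc

Check, running the answer program on each example:
  [10, -49, 12, 39] -> [12, 39] -> [17, 44] -> [44, 17]
  [19, -37, 47, 6, -11, -36, 34] -> [47, 6, -11, -36, 34] -> [52, 11, -6, -31, 39] -> [52, 39, 11, -6, -31]
  [9, -49, 44, -46, 38, -5, -23, -8, -23] -> [44, -46, 38, -5, -23, -8, -23] -> [49, -41, 43, 0, -18, -3, -18] -> [49, 43, 0, -3, -18, -18, -41]
  [-9, 21, 50, -32, -21, 17, -25, 13, -27, 33] -> [50, -32, -21, 17, -25, 13, -27, 33] -> [55, -27, -16, 22, -20, 18, -22, 38] -> [55, 38, 22, 18, -16, -20, -22, -27]
  [-46, 43, -17] -> [-17] -> [-12] -> [-12]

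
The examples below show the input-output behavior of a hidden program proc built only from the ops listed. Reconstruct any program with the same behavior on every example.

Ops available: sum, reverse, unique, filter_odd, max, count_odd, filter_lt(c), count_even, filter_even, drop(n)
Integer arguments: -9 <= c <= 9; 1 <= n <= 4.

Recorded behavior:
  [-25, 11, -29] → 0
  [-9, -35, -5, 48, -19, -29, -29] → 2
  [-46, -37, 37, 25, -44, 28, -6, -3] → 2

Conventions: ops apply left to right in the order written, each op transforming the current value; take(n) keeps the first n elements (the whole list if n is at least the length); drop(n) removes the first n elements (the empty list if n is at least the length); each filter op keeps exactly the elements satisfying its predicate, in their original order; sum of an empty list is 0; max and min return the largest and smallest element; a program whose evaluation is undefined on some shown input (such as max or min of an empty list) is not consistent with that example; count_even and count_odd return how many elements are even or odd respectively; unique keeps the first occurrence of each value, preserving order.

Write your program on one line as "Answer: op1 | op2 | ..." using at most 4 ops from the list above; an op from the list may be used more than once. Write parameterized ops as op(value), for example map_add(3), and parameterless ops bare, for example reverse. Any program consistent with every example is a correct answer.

drop(3) | unique | filter_odd | count_odd

Check, running the answer program on each example:
  [-25, 11, -29] -> [] -> [] -> [] -> 0
  [-9, -35, -5, 48, -19, -29, -29] -> [48, -19, -29, -29] -> [48, -19, -29] -> [-19, -29] -> 2
  [-46, -37, 37, 25, -44, 28, -6, -3] -> [25, -44, 28, -6, -3] -> [25, -44, 28, -6, -3] -> [25, -3] -> 2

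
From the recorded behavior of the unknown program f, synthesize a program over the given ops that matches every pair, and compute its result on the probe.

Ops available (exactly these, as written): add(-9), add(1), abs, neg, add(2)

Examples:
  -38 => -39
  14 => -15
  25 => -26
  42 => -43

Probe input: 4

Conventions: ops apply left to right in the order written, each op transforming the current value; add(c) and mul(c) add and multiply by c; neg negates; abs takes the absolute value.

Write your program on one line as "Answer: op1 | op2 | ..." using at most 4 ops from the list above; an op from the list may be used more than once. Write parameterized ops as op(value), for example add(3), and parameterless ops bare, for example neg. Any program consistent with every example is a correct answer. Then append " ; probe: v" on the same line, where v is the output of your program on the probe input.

abs | add(1) | neg ; probe: -5

Check, running the answer program on each example:
  -38 -> 38 -> 39 -> -39
  14 -> 14 -> 15 -> -15
  25 -> 25 -> 26 -> -26
  42 -> 42 -> 43 -> -43
  probe: 4 -> 4 -> 5 -> -5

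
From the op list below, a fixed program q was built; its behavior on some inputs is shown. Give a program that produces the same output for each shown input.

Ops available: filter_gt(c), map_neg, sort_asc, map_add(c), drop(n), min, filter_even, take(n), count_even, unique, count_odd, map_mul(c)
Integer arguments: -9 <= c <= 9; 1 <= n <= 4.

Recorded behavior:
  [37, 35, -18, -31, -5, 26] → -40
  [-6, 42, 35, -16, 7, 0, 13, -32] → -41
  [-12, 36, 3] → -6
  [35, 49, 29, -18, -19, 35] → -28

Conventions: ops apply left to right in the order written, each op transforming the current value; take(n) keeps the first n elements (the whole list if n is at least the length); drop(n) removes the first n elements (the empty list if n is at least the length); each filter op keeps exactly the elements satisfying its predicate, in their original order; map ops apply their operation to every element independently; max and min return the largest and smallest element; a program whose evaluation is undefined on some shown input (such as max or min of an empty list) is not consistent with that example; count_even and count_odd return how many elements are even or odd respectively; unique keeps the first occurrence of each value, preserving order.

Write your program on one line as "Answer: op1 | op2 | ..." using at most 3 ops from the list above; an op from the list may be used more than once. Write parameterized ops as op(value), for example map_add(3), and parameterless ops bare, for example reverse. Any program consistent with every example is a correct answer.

drop(2) | map_add(-9) | min

Check, running the answer program on each example:
  [37, 35, -18, -31, -5, 26] -> [-18, -31, -5, 26] -> [-27, -40, -14, 17] -> -40
  [-6, 42, 35, -16, 7, 0, 13, -32] -> [35, -16, 7, 0, 13, -32] -> [26, -25, -2, -9, 4, -41] -> -41
  [-12, 36, 3] -> [3] -> [-6] -> -6
  [35, 49, 29, -18, -19, 35] -> [29, -18, -19, 35] -> [20, -27, -28, 26] -> -28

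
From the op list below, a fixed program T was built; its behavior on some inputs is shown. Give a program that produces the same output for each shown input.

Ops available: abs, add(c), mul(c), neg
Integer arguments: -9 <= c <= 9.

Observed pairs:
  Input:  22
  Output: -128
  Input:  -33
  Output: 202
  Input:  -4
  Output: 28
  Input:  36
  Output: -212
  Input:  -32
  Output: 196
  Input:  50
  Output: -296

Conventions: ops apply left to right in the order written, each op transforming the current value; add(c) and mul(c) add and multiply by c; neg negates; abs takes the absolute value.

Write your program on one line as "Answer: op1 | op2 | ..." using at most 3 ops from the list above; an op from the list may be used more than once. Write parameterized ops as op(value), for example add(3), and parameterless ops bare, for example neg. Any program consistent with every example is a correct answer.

mul(-6) | add(4)

Check, running the answer program on each example:
  22 -> -132 -> -128
  -33 -> 198 -> 202
  -4 -> 24 -> 28
  36 -> -216 -> -212
  -32 -> 192 -> 196
  50 -> -300 -> -296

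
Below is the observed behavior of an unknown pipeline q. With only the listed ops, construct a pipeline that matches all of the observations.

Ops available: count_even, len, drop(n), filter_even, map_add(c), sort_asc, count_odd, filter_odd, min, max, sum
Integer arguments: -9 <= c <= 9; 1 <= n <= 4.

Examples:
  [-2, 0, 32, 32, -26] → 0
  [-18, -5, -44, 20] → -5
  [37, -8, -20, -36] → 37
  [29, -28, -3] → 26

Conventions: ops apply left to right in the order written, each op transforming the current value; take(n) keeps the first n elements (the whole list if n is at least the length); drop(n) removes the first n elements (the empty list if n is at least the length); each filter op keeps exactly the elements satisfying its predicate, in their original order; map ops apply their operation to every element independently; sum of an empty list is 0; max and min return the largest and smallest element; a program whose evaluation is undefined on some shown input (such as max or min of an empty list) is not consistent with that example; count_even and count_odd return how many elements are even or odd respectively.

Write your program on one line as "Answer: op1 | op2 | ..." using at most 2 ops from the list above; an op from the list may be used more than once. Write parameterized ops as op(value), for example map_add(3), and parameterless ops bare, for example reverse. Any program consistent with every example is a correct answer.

filter_odd | sum

Check, running the answer program on each example:
  [-2, 0, 32, 32, -26] -> [] -> 0
  [-18, -5, -44, 20] -> [-5] -> -5
  [37, -8, -20, -36] -> [37] -> 37
  [29, -28, -3] -> [29, -3] -> 26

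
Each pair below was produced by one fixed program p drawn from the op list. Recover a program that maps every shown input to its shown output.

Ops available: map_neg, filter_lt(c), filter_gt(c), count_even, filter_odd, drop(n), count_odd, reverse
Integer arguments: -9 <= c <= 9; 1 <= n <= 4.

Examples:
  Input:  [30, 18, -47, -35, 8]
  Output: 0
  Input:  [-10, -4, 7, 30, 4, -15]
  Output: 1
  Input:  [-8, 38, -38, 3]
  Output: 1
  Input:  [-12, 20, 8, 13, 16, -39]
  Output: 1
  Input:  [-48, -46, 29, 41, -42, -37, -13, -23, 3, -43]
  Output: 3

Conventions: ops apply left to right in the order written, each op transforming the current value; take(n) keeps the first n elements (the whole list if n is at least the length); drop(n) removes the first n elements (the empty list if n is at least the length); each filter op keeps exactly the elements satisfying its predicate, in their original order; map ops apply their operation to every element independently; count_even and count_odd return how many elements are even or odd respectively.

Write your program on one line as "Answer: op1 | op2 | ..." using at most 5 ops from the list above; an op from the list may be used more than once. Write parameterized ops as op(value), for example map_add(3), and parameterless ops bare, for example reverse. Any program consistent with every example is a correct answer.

reverse | filter_gt(-9) | map_neg | count_odd

Check, running the answer program on each example:
  [30, 18, -47, -35, 8] -> [8, -35, -47, 18, 30] -> [8, 18, 30] -> [-8, -18, -30] -> 0
  [-10, -4, 7, 30, 4, -15] -> [-15, 4, 30, 7, -4, -10] -> [4, 30, 7, -4] -> [-4, -30, -7, 4] -> 1
  [-8, 38, -38, 3] -> [3, -38, 38, -8] -> [3, 38, -8] -> [-3, -38, 8] -> 1
  [-12, 20, 8, 13, 16, -39] -> [-39, 16, 13, 8, 20, -12] -> [16, 13, 8, 20] -> [-16, -13, -8, -20] -> 1
  [-48, -46, 29, 41, -42, -37, -13, -23, 3, -43] -> [-43, 3, -23, -13, -37, -42, 41, 29, -46, -48] -> [3, 41, 29] -> [-3, -41, -29] -> 3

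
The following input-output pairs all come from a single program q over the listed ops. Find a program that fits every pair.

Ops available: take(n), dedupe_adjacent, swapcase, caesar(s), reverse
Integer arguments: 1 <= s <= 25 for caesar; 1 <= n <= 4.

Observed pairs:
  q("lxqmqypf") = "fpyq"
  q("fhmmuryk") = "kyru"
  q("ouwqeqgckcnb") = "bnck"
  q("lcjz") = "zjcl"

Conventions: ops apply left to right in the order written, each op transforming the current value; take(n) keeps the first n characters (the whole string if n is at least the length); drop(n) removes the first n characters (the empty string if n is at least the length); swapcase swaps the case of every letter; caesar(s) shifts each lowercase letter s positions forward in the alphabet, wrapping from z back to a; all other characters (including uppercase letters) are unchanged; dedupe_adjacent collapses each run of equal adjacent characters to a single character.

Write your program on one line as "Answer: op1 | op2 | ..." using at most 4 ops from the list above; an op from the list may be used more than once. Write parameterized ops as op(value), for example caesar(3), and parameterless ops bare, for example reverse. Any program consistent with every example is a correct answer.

dedupe_adjacent | reverse | take(4)

Check, running the answer program on each example:
  "lxqmqypf" -> "lxqmqypf" -> "fpyqmqxl" -> "fpyq"
  "fhmmuryk" -> "fhmuryk" -> "kyrumhf" -> "kyru"
  "ouwqeqgckcnb" -> "ouwqeqgckcnb" -> "bnckcgqeqwuo" -> "bnck"
  "lcjz" -> "lcjz" -> "zjcl" -> "zjcl"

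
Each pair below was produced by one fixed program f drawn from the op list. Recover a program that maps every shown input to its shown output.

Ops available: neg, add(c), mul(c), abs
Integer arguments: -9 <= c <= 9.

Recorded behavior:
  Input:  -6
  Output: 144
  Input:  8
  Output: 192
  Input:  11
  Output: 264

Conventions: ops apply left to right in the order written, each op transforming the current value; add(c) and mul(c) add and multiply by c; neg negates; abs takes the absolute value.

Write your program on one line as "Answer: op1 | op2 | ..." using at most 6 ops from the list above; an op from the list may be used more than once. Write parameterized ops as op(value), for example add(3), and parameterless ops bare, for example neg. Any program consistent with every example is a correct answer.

neg | mul(-6) | mul(-2) | mul(-2) | abs

Check, running the answer program on each example:
  -6 -> 6 -> -36 -> 72 -> -144 -> 144
  8 -> -8 -> 48 -> -96 -> 192 -> 192
  11 -> -11 -> 66 -> -132 -> 264 -> 264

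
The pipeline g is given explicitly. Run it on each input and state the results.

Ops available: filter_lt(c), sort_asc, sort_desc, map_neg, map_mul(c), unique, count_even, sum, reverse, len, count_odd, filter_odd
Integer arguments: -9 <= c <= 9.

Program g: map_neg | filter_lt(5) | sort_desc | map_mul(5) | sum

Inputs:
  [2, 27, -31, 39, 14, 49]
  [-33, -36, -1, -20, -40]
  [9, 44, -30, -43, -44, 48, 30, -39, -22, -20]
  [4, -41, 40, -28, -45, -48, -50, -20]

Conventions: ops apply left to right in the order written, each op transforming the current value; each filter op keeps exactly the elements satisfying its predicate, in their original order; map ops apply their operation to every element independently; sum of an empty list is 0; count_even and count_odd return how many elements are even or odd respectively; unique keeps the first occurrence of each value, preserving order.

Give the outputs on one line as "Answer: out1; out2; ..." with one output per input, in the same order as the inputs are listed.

-655; 5; -655; -220

Execution, op by op:
  [2, 27, -31, 39, 14, 49] -> [-2, -27, 31, -39, -14, -49] -> [-2, -27, -39, -14, -49] -> [-2, -14, -27, -39, -49] -> [-10, -70, -135, -195, -245] -> -655
  [-33, -36, -1, -20, -40] -> [33, 36, 1, 20, 40] -> [1] -> [1] -> [5] -> 5
  [9, 44, -30, -43, -44, 48, 30, -39, -22, -20] -> [-9, -44, 30, 43, 44, -48, -30, 39, 22, 20] -> [-9, -44, -48, -30] -> [-9, -30, -44, -48] -> [-45, -150, -220, -240] -> -655
  [4, -41, 40, -28, -45, -48, -50, -20] -> [-4, 41, -40, 28, 45, 48, 50, 20] -> [-4, -40] -> [-4, -40] -> [-20, -200] -> -220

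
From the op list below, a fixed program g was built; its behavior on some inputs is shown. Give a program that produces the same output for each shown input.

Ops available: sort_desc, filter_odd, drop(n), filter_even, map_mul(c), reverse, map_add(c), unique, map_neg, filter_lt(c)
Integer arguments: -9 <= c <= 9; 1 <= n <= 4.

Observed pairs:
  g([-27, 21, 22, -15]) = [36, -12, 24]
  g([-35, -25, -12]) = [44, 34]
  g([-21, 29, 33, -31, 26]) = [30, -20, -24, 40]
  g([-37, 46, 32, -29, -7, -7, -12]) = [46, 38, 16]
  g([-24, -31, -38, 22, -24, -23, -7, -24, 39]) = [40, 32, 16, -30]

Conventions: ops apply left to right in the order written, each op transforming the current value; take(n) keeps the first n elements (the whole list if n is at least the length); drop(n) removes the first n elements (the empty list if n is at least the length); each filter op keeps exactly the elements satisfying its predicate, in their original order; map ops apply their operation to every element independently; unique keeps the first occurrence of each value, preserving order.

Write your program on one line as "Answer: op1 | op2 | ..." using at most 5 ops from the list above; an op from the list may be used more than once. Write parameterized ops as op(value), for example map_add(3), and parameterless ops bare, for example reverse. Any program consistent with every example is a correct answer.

map_neg | filter_odd | map_add(9) | unique

Check, running the answer program on each example:
  [-27, 21, 22, -15] -> [27, -21, -22, 15] -> [27, -21, 15] -> [36, -12, 24] -> [36, -12, 24]
  [-35, -25, -12] -> [35, 25, 12] -> [35, 25] -> [44, 34] -> [44, 34]
  [-21, 29, 33, -31, 26] -> [21, -29, -33, 31, -26] -> [21, -29, -33, 31] -> [30, -20, -24, 40] -> [30, -20, -24, 40]
  [-37, 46, 32, -29, -7, -7, -12] -> [37, -46, -32, 29, 7, 7, 12] -> [37, 29, 7, 7] -> [46, 38, 16, 16] -> [46, 38, 16]
  [-24, -31, -38, 22, -24, -23, -7, -24, 39] -> [24, 31, 38, -22, 24, 23, 7, 24, -39] -> [31, 23, 7, -39] -> [40, 32, 16, -30] -> [40, 32, 16, -30]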